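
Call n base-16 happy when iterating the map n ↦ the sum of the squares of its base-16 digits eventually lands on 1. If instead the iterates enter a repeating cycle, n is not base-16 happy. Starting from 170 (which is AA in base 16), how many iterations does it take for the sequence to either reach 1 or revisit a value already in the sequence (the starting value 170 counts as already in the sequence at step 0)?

9

170 = (10,10)_16 → 10² + 10² = 200
200 = (12,8)_16 → 12² + 8² = 208
208 = (13,0)_16 → 13² + 0² = 169
169 = (10,9)_16 → 10² + 9² = 181
181 = (11,5)_16 → 11² + 5² = 146
146 = (9,2)_16 → 9² + 2² = 85
85 = (5,5)_16 → 5² + 5² = 50
50 = (3,2)_16 → 3² + 2² = 13
13 = (13)_16 → 13² = 169  — 169 repeats.
That took 9 steps.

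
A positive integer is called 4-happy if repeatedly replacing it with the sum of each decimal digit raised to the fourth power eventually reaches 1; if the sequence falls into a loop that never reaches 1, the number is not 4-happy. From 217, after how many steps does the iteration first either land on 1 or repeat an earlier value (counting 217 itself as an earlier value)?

13

217 → 2⁴ + 1⁴ + 7⁴ = 16 + 1 + 2401 = 2418
2418 → 2⁴ + 4⁴ + 1⁴ + 8⁴ = 16 + 256 + 1 + 4096 = 4369
4369 → 4⁴ + 3⁴ + 6⁴ + 9⁴ = 256 + 81 + 1296 + 6561 = 8194
8194 → 8⁴ + 1⁴ + 9⁴ + 4⁴ = 4096 + 1 + 6561 + 256 = 10914
10914 → 1⁴ + 0⁴ + 9⁴ + 1⁴ + 4⁴ = 1 + 0 + 6561 + 1 + 256 = 6819
6819 → 6⁴ + 8⁴ + 1⁴ + 9⁴ = 1296 + 4096 + 1 + 6561 = 11954
11954 → 1⁴ + 1⁴ + 9⁴ + 5⁴ + 4⁴ = 1 + 1 + 6561 + 625 + 256 = 7444
7444 → 7⁴ + 4⁴ + 4⁴ + 4⁴ = 2401 + 256 + 256 + 256 = 3169
3169 → 3⁴ + 1⁴ + 6⁴ + 9⁴ = 81 + 1 + 1296 + 6561 = 7939
7939 → 7⁴ + 9⁴ + 3⁴ + 9⁴ = 2401 + 6561 + 81 + 6561 = 15604
15604 → 1⁴ + 5⁴ + 6⁴ + 0⁴ + 4⁴ = 1 + 625 + 1296 + 0 + 256 = 2178
2178 → 2⁴ + 1⁴ + 7⁴ + 8⁴ = 16 + 1 + 2401 + 4096 = 6514
6514 → 6⁴ + 5⁴ + 1⁴ + 4⁴ = 1296 + 625 + 1 + 256 = 2178  — 2178 repeats.
That took 13 steps.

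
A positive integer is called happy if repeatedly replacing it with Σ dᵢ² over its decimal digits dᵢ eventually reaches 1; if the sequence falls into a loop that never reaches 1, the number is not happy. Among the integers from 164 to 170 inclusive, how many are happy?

1

164: 164 → 53 → 34 → 25 → 29 → 85 → 89 → 145 → 42 → 20 → 4 → 16 → 37 → 58 → 89  (repeats 89)
165: 165 → 62 → 40 → 16 → 37 → 58 → 89 → 145 → 42 → 20 → 4 → 16  (repeats 16)
166: 166 → 73 → 58 → 89 → 145 → 42 → 20 → 4 → 16 → 37 → 58  (repeats 58)
167: 167 → 86 → 100 → 1  (reaches 1)
168: 168 → 101 → 2 → 4 → 16 → 37 → 58 → 89 → 145 → 42 → 20 → 4  (repeats 4)
169: 169 → 118 → 66 → 72 → 53 → 34 → 25 → 29 → 85 → 89 → 145 → 42 → 20 → 4 → 16 → 37 → 58 → 89  (repeats 89)
170: 170 → 50 → 25 → 29 → 85 → 89 → 145 → 42 → 20 → 4 → 16 → 37 → 58 → 89  (repeats 89)
happy: 167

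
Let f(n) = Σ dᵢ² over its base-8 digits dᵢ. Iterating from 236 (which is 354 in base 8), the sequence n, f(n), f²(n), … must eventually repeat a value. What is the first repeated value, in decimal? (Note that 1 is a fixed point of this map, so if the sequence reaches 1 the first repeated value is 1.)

236 = (3,5,4)_8 → 50
50 = (6,2)_8 → 40
40 = (5,0)_8 → 25
25 = (3,1)_8 → 10
10 = (1,2)_8 → 5
5 = (5)_8 → 25  — 25 already appeared earlier.

25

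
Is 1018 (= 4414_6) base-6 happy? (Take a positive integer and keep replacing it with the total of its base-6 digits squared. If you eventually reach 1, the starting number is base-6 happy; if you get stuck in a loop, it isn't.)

1018 = (4,4,1,4)_6 → 49
49 = (1,2,1)_6 → 6
6 = (1,0)_6 → 1  — reached 1.

base-6 happy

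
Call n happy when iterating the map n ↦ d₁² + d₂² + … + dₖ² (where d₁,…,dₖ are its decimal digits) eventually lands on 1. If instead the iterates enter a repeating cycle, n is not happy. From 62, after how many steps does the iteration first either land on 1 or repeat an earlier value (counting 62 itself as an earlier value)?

62 → 6² + 2² = 40
40 → 4² + 0² = 16
16 → 1² + 6² = 37
37 → 3² + 7² = 58
58 → 5² + 8² = 89
89 → 8² + 9² = 145
145 → 1² + 4² + 5² = 42
42 → 4² + 2² = 20
20 → 2² + 0² = 4
4 → 4² = 16  — 16 repeats.
That took 10 steps.

10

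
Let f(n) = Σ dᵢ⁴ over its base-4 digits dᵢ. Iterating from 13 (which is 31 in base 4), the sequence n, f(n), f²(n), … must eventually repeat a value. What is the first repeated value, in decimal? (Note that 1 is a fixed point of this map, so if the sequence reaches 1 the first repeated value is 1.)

1

13 = (3,1)_4 → 82
82 = (1,1,0,2)_4 → 18
18 = (1,0,2)_4 → 17
17 = (1,0,1)_4 → 2
2 = (2)_4 → 16
16 = (1,0,0)_4 → 1  — reached the fixed point 1.
1 → 1, so 1 is the first repeated value.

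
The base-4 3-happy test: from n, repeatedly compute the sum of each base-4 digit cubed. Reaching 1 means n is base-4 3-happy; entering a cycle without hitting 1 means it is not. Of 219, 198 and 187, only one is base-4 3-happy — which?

187

219: 219 → 63 → 81 → 3 → 27 → 36 → 9 → 9  — repeats 9 (not base-4 3-happy)
198: 198 → 36 → 9 → 9  — repeats 9 (not base-4 3-happy)
187: 187 → 70 → 10 → 16 → 1  — reaches 1 (base-4 3-happy)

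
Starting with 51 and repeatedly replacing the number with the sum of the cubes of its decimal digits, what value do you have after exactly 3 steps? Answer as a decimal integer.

141

51 → 5³ + 1³ = 126
126 → 1³ + 2³ + 6³ = 225
225 → 2³ + 2³ + 5³ = 141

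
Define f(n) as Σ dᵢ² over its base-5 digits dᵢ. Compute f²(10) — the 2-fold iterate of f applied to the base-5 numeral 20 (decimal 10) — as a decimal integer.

10 = (2,0)_5 → 2² + 0² = 4 + 0 = 4
4 = (4)_5 → 4² = 16

16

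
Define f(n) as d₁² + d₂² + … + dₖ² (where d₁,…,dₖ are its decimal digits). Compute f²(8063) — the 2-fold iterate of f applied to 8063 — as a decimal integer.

8063 → 8² + 0² + 6² + 3² = 64 + 0 + 36 + 9 = 109
109 → 1² + 0² + 9² = 1 + 0 + 81 = 82

82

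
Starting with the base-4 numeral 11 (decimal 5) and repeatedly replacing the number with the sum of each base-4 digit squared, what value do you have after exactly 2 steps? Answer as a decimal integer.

4

5 = (1,1)_4 → 2
2 = (2)_4 → 4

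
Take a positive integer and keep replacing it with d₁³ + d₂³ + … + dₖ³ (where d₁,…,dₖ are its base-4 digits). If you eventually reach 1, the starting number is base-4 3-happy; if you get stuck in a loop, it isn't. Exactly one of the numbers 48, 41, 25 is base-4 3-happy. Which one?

25

48: 48 → 27 → 36 → 9 → 9  — repeats 9 (not base-4 3-happy)
41: 41 → 17 → 2 → 8 → 8  — repeats 8 (not base-4 3-happy)
25: 25 → 10 → 16 → 1  — reaches 1 (base-4 3-happy)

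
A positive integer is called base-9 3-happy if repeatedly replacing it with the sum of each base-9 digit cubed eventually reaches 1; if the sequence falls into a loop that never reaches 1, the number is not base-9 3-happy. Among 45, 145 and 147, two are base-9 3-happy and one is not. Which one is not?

45: 45 → 125 → 577 → 345 → 99 → 9 → 1  — reaches 1 (base-9 3-happy)
145: 145 → 345 → 99 → 9 → 1  — reaches 1 (base-9 3-happy)
147: 147 → 371 → 197 → 547 → 775 → 127 → 127  — repeats 127 (not base-9 3-happy)

147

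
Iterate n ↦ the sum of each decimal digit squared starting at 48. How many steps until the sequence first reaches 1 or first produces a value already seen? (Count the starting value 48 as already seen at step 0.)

48 → 4² + 8² = 16 + 64 = 80
80 → 8² + 0² = 64 + 0 = 64
64 → 6² + 4² = 36 + 16 = 52
52 → 5² + 2² = 25 + 4 = 29
29 → 2² + 9² = 4 + 81 = 85
85 → 8² + 5² = 64 + 25 = 89
89 → 8² + 9² = 64 + 81 = 145
145 → 1² + 4² + 5² = 1 + 16 + 25 = 42
42 → 4² + 2² = 16 + 4 = 20
20 → 2² + 0² = 4 + 0 = 4
4 → 4² = 16
16 → 1² + 6² = 1 + 36 = 37
37 → 3² + 7² = 9 + 49 = 58
58 → 5² + 8² = 25 + 64 = 89  — 89 repeats.
That took 14 steps.

14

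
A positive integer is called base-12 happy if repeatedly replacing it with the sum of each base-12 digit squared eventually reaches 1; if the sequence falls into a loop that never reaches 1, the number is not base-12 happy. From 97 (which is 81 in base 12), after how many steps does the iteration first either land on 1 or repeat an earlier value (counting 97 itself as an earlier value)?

4

97 = (8,1)_12 → 8² + 1² = 64 + 1 = 65
65 = (5,5)_12 → 5² + 5² = 25 + 25 = 50
50 = (4,2)_12 → 4² + 2² = 16 + 4 = 20
20 = (1,8)_12 → 1² + 8² = 1 + 64 = 65  — 65 repeats.
That took 4 steps.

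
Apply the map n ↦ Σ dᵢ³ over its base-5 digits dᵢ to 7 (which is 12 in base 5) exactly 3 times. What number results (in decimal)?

7 = (1,2)_5 → 1³ + 2³ = 9
9 = (1,4)_5 → 1³ + 4³ = 65
65 = (2,3,0)_5 → 2³ + 3³ + 0³ = 35

35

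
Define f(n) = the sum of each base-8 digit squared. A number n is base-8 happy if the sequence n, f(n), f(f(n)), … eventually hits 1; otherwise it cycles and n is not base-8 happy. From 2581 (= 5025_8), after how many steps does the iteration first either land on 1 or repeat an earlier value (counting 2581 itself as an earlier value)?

6

2581 = (5,0,2,5)_8 → 5² + 0² + 2² + 5² = 54
54 = (6,6)_8 → 6² + 6² = 72
72 = (1,1,0)_8 → 1² + 1² + 0² = 2
2 = (2)_8 → 2² = 4
4 = (4)_8 → 4² = 16
16 = (2,0)_8 → 2² + 0² = 4  — 4 repeats.
That took 6 steps.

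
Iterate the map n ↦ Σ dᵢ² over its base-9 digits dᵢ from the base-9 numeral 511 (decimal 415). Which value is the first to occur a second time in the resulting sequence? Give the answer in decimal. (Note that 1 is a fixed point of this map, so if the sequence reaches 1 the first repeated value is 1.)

415 = (5,1,1)_9 → 5² + 1² + 1² = 25 + 1 + 1 = 27
27 = (3,0)_9 → 3² + 0² = 9 + 0 = 9
9 = (1,0)_9 → 1² + 0² = 1 + 0 = 1  — reached the fixed point 1.
1 → 1, so 1 is the first repeated value.

1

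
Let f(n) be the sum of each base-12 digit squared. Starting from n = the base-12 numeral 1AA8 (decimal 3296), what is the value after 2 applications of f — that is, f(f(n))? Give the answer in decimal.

3296 = (1,10,10,8)_12 → 1² + 10² + 10² + 8² = 265
265 = (1,10,1)_12 → 1² + 10² + 1² = 102

102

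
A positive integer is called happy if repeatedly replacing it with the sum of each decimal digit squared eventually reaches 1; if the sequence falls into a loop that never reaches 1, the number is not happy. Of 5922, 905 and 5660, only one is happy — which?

5922: 5922 → 114 → 18 → 65 → 61 → 37 → 58 → 89 → 145 → 42 → 20 → 4 → 16 → 37  — repeats 37 (not happy)
905: 905 → 106 → 37 → 58 → 89 → 145 → 42 → 20 → 4 → 16 → 37  — repeats 37 (not happy)
5660: 5660 → 97 → 130 → 10 → 1  — reaches 1 (happy)

5660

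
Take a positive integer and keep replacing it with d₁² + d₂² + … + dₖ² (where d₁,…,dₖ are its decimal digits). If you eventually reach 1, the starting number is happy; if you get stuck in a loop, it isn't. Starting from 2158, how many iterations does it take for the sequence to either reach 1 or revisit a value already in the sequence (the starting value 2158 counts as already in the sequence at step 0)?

2158 → 2² + 1² + 5² + 8² = 94
94 → 9² + 4² = 97
97 → 9² + 7² = 130
130 → 1² + 3² + 0² = 10
10 → 1² + 0² = 1  — reached 1.
That took 5 steps.

5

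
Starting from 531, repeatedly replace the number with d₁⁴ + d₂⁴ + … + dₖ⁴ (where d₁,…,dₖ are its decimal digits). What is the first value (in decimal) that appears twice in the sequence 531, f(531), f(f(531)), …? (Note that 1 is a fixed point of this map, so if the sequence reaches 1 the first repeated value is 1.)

13139

531 → 5⁴ + 3⁴ + 1⁴ = 707
707 → 7⁴ + 0⁴ + 7⁴ = 4802
4802 → 4⁴ + 8⁴ + 0⁴ + 2⁴ = 4368
4368 → 4⁴ + 3⁴ + 6⁴ + 8⁴ = 5729
5729 → 5⁴ + 7⁴ + 2⁴ + 9⁴ = 9603
9603 → 9⁴ + 6⁴ + 0⁴ + 3⁴ = 7938
7938 → 7⁴ + 9⁴ + 3⁴ + 8⁴ = 13139
13139 → 1⁴ + 3⁴ + 1⁴ + 3⁴ + 9⁴ = 6725
6725 → 6⁴ + 7⁴ + 2⁴ + 5⁴ = 4338
4338 → 4⁴ + 3⁴ + 3⁴ + 8⁴ = 4514
4514 → 4⁴ + 5⁴ + 1⁴ + 4⁴ = 1138
1138 → 1⁴ + 1⁴ + 3⁴ + 8⁴ = 4179
4179 → 4⁴ + 1⁴ + 7⁴ + 9⁴ = 9219
9219 → 9⁴ + 2⁴ + 1⁴ + 9⁴ = 13139  — 13139 already appeared earlier.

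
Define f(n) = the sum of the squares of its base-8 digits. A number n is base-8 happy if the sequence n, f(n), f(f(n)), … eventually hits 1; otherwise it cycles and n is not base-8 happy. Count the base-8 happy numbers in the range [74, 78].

2

74: 74 → 6 → 36 → 32 → 16 → 4 → 16  — not base-8 happy
75: 75 → 11 → 10 → 5 → 25 → 10  — not base-8 happy
76: 76 → 18 → 8 → 1  — base-8 happy
77: 77 → 27 → 18 → 8 → 1  — base-8 happy
78: 78 → 38 → 52 → 52  — not base-8 happy
base-8 happy: 76, 77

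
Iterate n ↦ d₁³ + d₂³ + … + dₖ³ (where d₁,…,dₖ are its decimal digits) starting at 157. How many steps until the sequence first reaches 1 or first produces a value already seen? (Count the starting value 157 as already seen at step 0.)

5

157 → 469
469 → 1009
1009 → 730
730 → 370
370 → 370  — 370 repeats.
That took 5 steps.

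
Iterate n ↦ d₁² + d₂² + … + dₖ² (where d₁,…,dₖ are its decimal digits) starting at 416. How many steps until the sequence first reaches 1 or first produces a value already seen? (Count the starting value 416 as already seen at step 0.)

14

416 → 4² + 1² + 6² = 16 + 1 + 36 = 53
53 → 5² + 3² = 25 + 9 = 34
34 → 3² + 4² = 9 + 16 = 25
25 → 2² + 5² = 4 + 25 = 29
29 → 2² + 9² = 4 + 81 = 85
85 → 8² + 5² = 64 + 25 = 89
89 → 8² + 9² = 64 + 81 = 145
145 → 1² + 4² + 5² = 1 + 16 + 25 = 42
42 → 4² + 2² = 16 + 4 = 20
20 → 2² + 0² = 4 + 0 = 4
4 → 4² = 16
16 → 1² + 6² = 1 + 36 = 37
37 → 3² + 7² = 9 + 49 = 58
58 → 5² + 8² = 25 + 64 = 89  — 89 repeats.
That took 14 steps.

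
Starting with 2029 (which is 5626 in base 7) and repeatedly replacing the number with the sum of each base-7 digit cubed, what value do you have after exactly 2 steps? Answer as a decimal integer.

2029 = (5,6,2,6)_7 → 5³ + 6³ + 2³ + 6³ = 565
565 = (1,4,3,5)_7 → 1³ + 4³ + 3³ + 5³ = 217

217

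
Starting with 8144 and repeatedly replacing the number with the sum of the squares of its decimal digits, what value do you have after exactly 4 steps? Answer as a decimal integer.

1

8144 → 8² + 1² + 4² + 4² = 64 + 1 + 16 + 16 = 97
97 → 9² + 7² = 81 + 49 = 130
130 → 1² + 3² + 0² = 1 + 9 + 0 = 10
10 → 1² + 0² = 1 + 0 = 1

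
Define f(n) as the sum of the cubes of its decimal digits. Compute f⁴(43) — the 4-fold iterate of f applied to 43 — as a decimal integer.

370

43 → 4³ + 3³ = 64 + 27 = 91
91 → 9³ + 1³ = 729 + 1 = 730
730 → 7³ + 3³ + 0³ = 343 + 27 + 0 = 370
370 → 3³ + 7³ + 0³ = 27 + 343 + 0 = 370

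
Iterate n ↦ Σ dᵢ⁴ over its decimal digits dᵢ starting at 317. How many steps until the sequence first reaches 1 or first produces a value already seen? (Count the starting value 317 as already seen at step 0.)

9

317 → 3⁴ + 1⁴ + 7⁴ = 81 + 1 + 2401 = 2483
2483 → 2⁴ + 4⁴ + 8⁴ + 3⁴ = 16 + 256 + 4096 + 81 = 4449
4449 → 4⁴ + 4⁴ + 4⁴ + 9⁴ = 256 + 256 + 256 + 6561 = 7329
7329 → 7⁴ + 3⁴ + 2⁴ + 9⁴ = 2401 + 81 + 16 + 6561 = 9059
9059 → 9⁴ + 0⁴ + 5⁴ + 9⁴ = 6561 + 0 + 625 + 6561 = 13747
13747 → 1⁴ + 3⁴ + 7⁴ + 4⁴ + 7⁴ = 1 + 81 + 2401 + 256 + 2401 = 5140
5140 → 5⁴ + 1⁴ + 4⁴ + 0⁴ = 625 + 1 + 256 + 0 = 882
882 → 8⁴ + 8⁴ + 2⁴ = 4096 + 4096 + 16 = 8208
8208 → 8⁴ + 2⁴ + 0⁴ + 8⁴ = 4096 + 16 + 0 + 4096 = 8208  — 8208 repeats.
That took 9 steps.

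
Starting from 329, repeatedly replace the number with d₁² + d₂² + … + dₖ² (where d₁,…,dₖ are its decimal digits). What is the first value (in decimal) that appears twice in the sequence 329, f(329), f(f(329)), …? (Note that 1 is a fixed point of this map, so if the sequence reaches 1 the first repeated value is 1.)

1

329 → 3² + 2² + 9² = 94
94 → 9² + 4² = 97
97 → 9² + 7² = 130
130 → 1² + 3² + 0² = 10
10 → 1² + 0² = 1  — reached the fixed point 1.
1 → 1, so 1 is the first repeated value.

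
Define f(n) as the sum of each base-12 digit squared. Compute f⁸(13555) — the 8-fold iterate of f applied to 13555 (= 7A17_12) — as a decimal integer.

34

13555 = (7,10,1,7)_12 → 199
199 = (1,4,7)_12 → 66
66 = (5,6)_12 → 61
61 = (5,1)_12 → 26
26 = (2,2)_12 → 8
8 = (8)_12 → 64
64 = (5,4)_12 → 41
41 = (3,5)_12 → 34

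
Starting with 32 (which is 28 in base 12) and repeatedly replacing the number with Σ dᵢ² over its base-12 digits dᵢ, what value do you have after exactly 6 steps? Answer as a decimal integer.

32 = (2,8)_12 → 68
68 = (5,8)_12 → 89
89 = (7,5)_12 → 74
74 = (6,2)_12 → 40
40 = (3,4)_12 → 25
25 = (2,1)_12 → 5

5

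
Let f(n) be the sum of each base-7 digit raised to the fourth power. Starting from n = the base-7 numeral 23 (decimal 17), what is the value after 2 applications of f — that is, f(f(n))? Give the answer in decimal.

2593

17 = (2,3)_7 → 2⁴ + 3⁴ = 16 + 81 = 97
97 = (1,6,6)_7 → 1⁴ + 6⁴ + 6⁴ = 1 + 1296 + 1296 = 2593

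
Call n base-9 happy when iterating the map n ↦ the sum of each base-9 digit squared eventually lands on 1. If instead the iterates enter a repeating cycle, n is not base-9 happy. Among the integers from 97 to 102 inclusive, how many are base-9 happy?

97: 97 → 51 → 61 → 85 → 17 → 65 → 53 → 89 → 65  — not base-9 happy
98: 98 → 66 → 58 → 52 → 74 → 68 → 74  — not base-9 happy
99: 99 → 5 → 25 → 53 → 89 → 65 → 53  — not base-9 happy
100: 100 → 6 → 36 → 16 → 50 → 50  — not base-9 happy
101: 101 → 9 → 1  — base-9 happy
102: 102 → 14 → 26 → 68 → 74 → 68  — not base-9 happy
base-9 happy: 101

1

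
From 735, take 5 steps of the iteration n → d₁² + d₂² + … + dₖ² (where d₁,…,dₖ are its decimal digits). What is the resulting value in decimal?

735 → 7² + 3² + 5² = 83
83 → 8² + 3² = 73
73 → 7² + 3² = 58
58 → 5² + 8² = 89
89 → 8² + 9² = 145

145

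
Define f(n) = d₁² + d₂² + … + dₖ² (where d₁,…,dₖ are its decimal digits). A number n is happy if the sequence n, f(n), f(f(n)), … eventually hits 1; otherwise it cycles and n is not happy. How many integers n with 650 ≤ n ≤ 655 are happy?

2

650: 650 → 61 → 37 → 58 → 89 → 145 → 42 → 20 → 4 → 16 → 37  — not happy
651: 651 → 62 → 40 → 16 → 37 → 58 → 89 → 145 → 42 → 20 → 4 → 16  — not happy
652: 652 → 65 → 61 → 37 → 58 → 89 → 145 → 42 → 20 → 4 → 16 → 37  — not happy
653: 653 → 70 → 49 → 97 → 130 → 10 → 1  — happy
654: 654 → 77 → 98 → 145 → 42 → 20 → 4 → 16 → 37 → 58 → 89 → 145  — not happy
655: 655 → 86 → 100 → 1  — happy
happy: 653, 655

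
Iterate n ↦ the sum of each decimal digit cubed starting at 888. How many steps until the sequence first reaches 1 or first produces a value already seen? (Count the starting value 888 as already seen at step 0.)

888 → 8³ + 8³ + 8³ = 512 + 512 + 512 = 1536
1536 → 1³ + 5³ + 3³ + 6³ = 1 + 125 + 27 + 216 = 369
369 → 3³ + 6³ + 9³ = 27 + 216 + 729 = 972
972 → 9³ + 7³ + 2³ = 729 + 343 + 8 = 1080
1080 → 1³ + 0³ + 8³ + 0³ = 1 + 0 + 512 + 0 = 513
513 → 5³ + 1³ + 3³ = 125 + 1 + 27 = 153
153 → 1³ + 5³ + 3³ = 1 + 125 + 27 = 153  — 153 repeats.
That took 7 steps.

7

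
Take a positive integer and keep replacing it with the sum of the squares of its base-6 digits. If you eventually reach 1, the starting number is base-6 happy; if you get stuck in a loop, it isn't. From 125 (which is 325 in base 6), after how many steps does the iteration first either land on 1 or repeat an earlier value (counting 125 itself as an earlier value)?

10

125 = (3,2,5)_6 → 3² + 2² + 5² = 9 + 4 + 25 = 38
38 = (1,0,2)_6 → 1² + 0² + 2² = 1 + 0 + 4 = 5
5 = (5)_6 → 5² = 25
25 = (4,1)_6 → 4² + 1² = 16 + 1 = 17
17 = (2,5)_6 → 2² + 5² = 4 + 25 = 29
29 = (4,5)_6 → 4² + 5² = 16 + 25 = 41
41 = (1,0,5)_6 → 1² + 0² + 5² = 1 + 0 + 25 = 26
26 = (4,2)_6 → 4² + 2² = 16 + 4 = 20
20 = (3,2)_6 → 3² + 2² = 9 + 4 = 13
13 = (2,1)_6 → 2² + 1² = 4 + 1 = 5  — 5 repeats.
That took 10 steps.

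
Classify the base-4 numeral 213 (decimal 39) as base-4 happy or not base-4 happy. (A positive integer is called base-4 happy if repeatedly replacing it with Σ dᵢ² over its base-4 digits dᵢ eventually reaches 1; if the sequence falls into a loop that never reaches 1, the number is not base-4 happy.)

39 = (2,1,3)_4 → 14
14 = (3,2)_4 → 13
13 = (3,1)_4 → 10
10 = (2,2)_4 → 8
8 = (2,0)_4 → 4
4 = (1,0)_4 → 1  — reached 1.

base-4 happy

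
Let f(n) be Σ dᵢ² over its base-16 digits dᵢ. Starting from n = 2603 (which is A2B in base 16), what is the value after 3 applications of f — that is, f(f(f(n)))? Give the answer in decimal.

2603 = (10,2,11)_16 → 10² + 2² + 11² = 225
225 = (14,1)_16 → 14² + 1² = 197
197 = (12,5)_16 → 12² + 5² = 169

169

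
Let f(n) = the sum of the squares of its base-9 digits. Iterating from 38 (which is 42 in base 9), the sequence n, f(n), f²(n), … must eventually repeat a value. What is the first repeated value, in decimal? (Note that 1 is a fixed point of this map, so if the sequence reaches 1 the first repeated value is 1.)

50

38 = (4,2)_9 → 4² + 2² = 20
20 = (2,2)_9 → 2² + 2² = 8
8 = (8)_9 → 8² = 64
64 = (7,1)_9 → 7² + 1² = 50
50 = (5,5)_9 → 5² + 5² = 50  — 50 already appeared earlier.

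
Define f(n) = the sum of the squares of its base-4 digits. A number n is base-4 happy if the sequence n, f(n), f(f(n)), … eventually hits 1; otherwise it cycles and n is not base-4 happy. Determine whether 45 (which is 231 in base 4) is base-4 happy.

45 = (2,3,1)_4 → 14
14 = (3,2)_4 → 13
13 = (3,1)_4 → 10
10 = (2,2)_4 → 8
8 = (2,0)_4 → 4
4 = (1,0)_4 → 1  — reached 1.

base-4 happy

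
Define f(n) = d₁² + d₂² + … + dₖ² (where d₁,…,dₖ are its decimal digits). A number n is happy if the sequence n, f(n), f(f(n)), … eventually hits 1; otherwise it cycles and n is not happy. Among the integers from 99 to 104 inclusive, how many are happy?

99: 99 → 162 → 41 → 17 → 50 → 25 → 29 → 85 → 89 → 145 → 42 → 20 → 4 → 16 → 37 → 58 → 89  (repeats 89)
100: 100 → 1  (reaches 1)
101: 101 → 2 → 4 → 16 → 37 → 58 → 89 → 145 → 42 → 20 → 4  (repeats 4)
102: 102 → 5 → 25 → 29 → 85 → 89 → 145 → 42 → 20 → 4 → 16 → 37 → 58 → 89  (repeats 89)
103: 103 → 10 → 1  (reaches 1)
104: 104 → 17 → 50 → 25 → 29 → 85 → 89 → 145 → 42 → 20 → 4 → 16 → 37 → 58 → 89  (repeats 89)
happy: 100, 103

2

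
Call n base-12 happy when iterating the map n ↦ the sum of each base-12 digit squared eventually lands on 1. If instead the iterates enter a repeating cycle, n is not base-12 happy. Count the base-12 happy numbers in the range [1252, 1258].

1

1252: 1252 → 144 → 1  (reaches 1)
1253: 1253 → 153 → 82 → 136 → 137 → 146 → 5 → 25 → 5  (repeats 5)
1254: 1254 → 164 → 66 → 61 → 26 → 8 → 64 → 41 → 34 → 104 → 128 → 164  (repeats 164)
1255: 1255 → 177 → 86 → 53 → 41 → 34 → 104 → 128 → 164 → 66 → 61 → 26 → 8 → 64 → 41  (repeats 41)
1256: 1256 → 192 → 17 → 26 → 8 → 64 → 41 → 34 → 104 → 128 → 164 → 66 → 61 → 26  (repeats 26)
1257: 1257 → 209 → 51 → 25 → 5 → 25  (repeats 25)
1258: 1258 → 228 → 50 → 20 → 65 → 50  (repeats 50)
base-12 happy: 1252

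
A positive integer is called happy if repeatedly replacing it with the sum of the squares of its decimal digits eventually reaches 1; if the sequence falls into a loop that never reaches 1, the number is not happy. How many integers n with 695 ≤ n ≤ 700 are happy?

1

695: 695 → 142 → 21 → 5 → 25 → 29 → 85 → 89 → 145 → 42 → 20 → 4 → 16 → 37 → 58 → 89  (repeats 89)
696: 696 → 153 → 35 → 34 → 25 → 29 → 85 → 89 → 145 → 42 → 20 → 4 → 16 → 37 → 58 → 89  (repeats 89)
697: 697 → 166 → 73 → 58 → 89 → 145 → 42 → 20 → 4 → 16 → 37 → 58  (repeats 58)
698: 698 → 181 → 66 → 72 → 53 → 34 → 25 → 29 → 85 → 89 → 145 → 42 → 20 → 4 → 16 → 37 → 58 → 89  (repeats 89)
699: 699 → 198 → 146 → 53 → 34 → 25 → 29 → 85 → 89 → 145 → 42 → 20 → 4 → 16 → 37 → 58 → 89  (repeats 89)
700: 700 → 49 → 97 → 130 → 10 → 1  (reaches 1)
happy: 700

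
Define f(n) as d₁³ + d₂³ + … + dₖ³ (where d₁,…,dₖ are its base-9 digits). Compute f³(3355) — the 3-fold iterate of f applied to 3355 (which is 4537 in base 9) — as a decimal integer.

3355 = (4,5,3,7)_9 → 4³ + 5³ + 3³ + 7³ = 559
559 = (6,8,1)_9 → 6³ + 8³ + 1³ = 729
729 = (1,0,0,0)_9 → 1³ + 0³ + 0³ + 0³ = 1

1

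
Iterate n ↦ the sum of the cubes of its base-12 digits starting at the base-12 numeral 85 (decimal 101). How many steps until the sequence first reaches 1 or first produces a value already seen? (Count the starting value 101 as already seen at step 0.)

7

101 = (8,5)_12 → 8³ + 5³ = 512 + 125 = 637
637 = (4,5,1)_12 → 4³ + 5³ + 1³ = 64 + 125 + 1 = 190
190 = (1,3,10)_12 → 1³ + 3³ + 10³ = 1 + 27 + 1000 = 1028
1028 = (7,1,8)_12 → 7³ + 1³ + 8³ = 343 + 1 + 512 = 856
856 = (5,11,4)_12 → 5³ + 11³ + 4³ = 125 + 1331 + 64 = 1520
1520 = (10,6,8)_12 → 10³ + 6³ + 8³ = 1000 + 216 + 512 = 1728
1728 = (1,0,0,0)_12 → 1³ + 0³ + 0³ + 0³ = 1 + 0 + 0 + 0 = 1  — reached 1.
That took 7 steps.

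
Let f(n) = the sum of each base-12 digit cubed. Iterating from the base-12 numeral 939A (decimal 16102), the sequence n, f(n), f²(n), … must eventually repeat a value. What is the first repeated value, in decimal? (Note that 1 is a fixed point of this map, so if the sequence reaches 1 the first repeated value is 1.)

1001

16102 = (9,3,9,10)_12 → 9³ + 3³ + 9³ + 10³ = 2485
2485 = (1,5,3,1)_12 → 1³ + 5³ + 3³ + 1³ = 154
154 = (1,0,10)_12 → 1³ + 0³ + 10³ = 1001
1001 = (6,11,5)_12 → 6³ + 11³ + 5³ = 1672
1672 = (11,7,4)_12 → 11³ + 7³ + 4³ = 1738
1738 = (1,0,0,10)_12 → 1³ + 0³ + 0³ + 10³ = 1001  — 1001 already appeared earlier.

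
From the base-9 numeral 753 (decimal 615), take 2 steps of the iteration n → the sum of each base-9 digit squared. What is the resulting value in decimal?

615 = (7,5,3)_9 → 83
83 = (1,0,2)_9 → 5

5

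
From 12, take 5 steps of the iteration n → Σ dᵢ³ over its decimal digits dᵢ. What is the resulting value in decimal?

12 → 1³ + 2³ = 1 + 8 = 9
9 → 9³ = 729
729 → 7³ + 2³ + 9³ = 343 + 8 + 729 = 1080
1080 → 1³ + 0³ + 8³ + 0³ = 1 + 0 + 512 + 0 = 513
513 → 5³ + 1³ + 3³ = 125 + 1 + 27 = 153

153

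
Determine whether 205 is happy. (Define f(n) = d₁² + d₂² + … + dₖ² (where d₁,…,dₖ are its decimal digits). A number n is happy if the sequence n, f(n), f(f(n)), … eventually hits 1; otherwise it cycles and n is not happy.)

not happy

205 → 2² + 0² + 5² = 4 + 0 + 25 = 29
29 → 2² + 9² = 4 + 81 = 85
85 → 8² + 5² = 64 + 25 = 89
89 → 8² + 9² = 64 + 81 = 145
145 → 1² + 4² + 5² = 1 + 16 + 25 = 42
42 → 4² + 2² = 16 + 4 = 20
20 → 2² + 0² = 4 + 0 = 4
4 → 4² = 16
16 → 1² + 6² = 1 + 36 = 37
37 → 3² + 7² = 9 + 49 = 58
58 → 5² + 8² = 25 + 64 = 89  — 89 already seen; the sequence cycles without reaching 1.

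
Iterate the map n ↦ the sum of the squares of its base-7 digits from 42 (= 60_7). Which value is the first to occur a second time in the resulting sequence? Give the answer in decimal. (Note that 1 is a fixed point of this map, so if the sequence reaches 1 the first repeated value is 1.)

42 = (6,0)_7 → 6² + 0² = 36
36 = (5,1)_7 → 5² + 1² = 26
26 = (3,5)_7 → 3² + 5² = 34
34 = (4,6)_7 → 4² + 6² = 52
52 = (1,0,3)_7 → 1² + 0² + 3² = 10
10 = (1,3)_7 → 1² + 3² = 10  — 10 already appeared earlier.

10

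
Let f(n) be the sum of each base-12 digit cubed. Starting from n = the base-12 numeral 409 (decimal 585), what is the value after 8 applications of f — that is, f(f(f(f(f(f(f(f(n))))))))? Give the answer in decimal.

585 = (4,0,9)_12 → 4³ + 0³ + 9³ = 64 + 0 + 729 = 793
793 = (5,6,1)_12 → 5³ + 6³ + 1³ = 125 + 216 + 1 = 342
342 = (2,4,6)_12 → 2³ + 4³ + 6³ = 8 + 64 + 216 = 288
288 = (2,0,0)_12 → 2³ + 0³ + 0³ = 8 + 0 + 0 = 8
8 = (8)_12 → 8³ = 512
512 = (3,6,8)_12 → 3³ + 6³ + 8³ = 27 + 216 + 512 = 755
755 = (5,2,11)_12 → 5³ + 2³ + 11³ = 125 + 8 + 1331 = 1464
1464 = (10,2,0)_12 → 10³ + 2³ + 0³ = 1000 + 8 + 0 = 1008

1008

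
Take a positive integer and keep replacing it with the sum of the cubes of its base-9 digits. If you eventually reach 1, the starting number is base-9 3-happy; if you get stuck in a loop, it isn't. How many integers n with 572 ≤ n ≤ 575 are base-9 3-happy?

572: 572 → 468 → 468  (repeats 468)
573: 573 → 559 → 729 → 1  (reaches 1)
574: 574 → 686 → 584 → 856 → 128 → 134 → 638 → 1198 → 470 → 476 → 980 → 540 → 432 → 152 → 856  (repeats 856)
575: 575 → 855 → 127 → 127  (repeats 127)
base-9 3-happy: 573

1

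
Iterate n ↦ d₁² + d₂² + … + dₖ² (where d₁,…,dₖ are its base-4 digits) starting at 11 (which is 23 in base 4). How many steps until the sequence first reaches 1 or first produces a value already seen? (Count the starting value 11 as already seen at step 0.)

5

11 = (2,3)_4 → 2² + 3² = 4 + 9 = 13
13 = (3,1)_4 → 3² + 1² = 9 + 1 = 10
10 = (2,2)_4 → 2² + 2² = 4 + 4 = 8
8 = (2,0)_4 → 2² + 0² = 4 + 0 = 4
4 = (1,0)_4 → 1² + 0² = 1 + 0 = 1  — reached 1.
That took 5 steps.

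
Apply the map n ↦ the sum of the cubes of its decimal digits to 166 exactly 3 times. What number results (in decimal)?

514

166 → 1³ + 6³ + 6³ = 433
433 → 4³ + 3³ + 3³ = 118
118 → 1³ + 1³ + 8³ = 514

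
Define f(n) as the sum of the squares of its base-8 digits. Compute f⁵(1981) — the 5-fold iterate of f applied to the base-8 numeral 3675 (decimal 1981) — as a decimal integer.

1981 = (3,6,7,5)_8 → 3² + 6² + 7² + 5² = 9 + 36 + 49 + 25 = 119
119 = (1,6,7)_8 → 1² + 6² + 7² = 1 + 36 + 49 = 86
86 = (1,2,6)_8 → 1² + 2² + 6² = 1 + 4 + 36 = 41
41 = (5,1)_8 → 5² + 1² = 25 + 1 = 26
26 = (3,2)_8 → 3² + 2² = 9 + 4 = 13

13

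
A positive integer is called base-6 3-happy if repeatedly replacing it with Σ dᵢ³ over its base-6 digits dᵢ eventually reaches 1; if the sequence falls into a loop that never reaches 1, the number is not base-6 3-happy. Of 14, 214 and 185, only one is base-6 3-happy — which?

14: 14 → 16 → 72 → 8 → 9 → 28 → 128 → 62 → 73 → 9  — repeats 9 (not base-6 3-happy)
214: 214 → 314 → 81 → 36 → 1  — reaches 1 (base-6 3-happy)
185: 185 → 250 → 190 → 190  — repeats 190 (not base-6 3-happy)

214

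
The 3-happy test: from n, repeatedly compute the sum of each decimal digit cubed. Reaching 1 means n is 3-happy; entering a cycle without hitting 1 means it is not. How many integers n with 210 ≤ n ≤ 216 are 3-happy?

1

210: 210 → 9 → 729 → 1080 → 513 → 153 → 153  (repeats 153)
211: 211 → 10 → 1  (reaches 1)
212: 212 → 17 → 344 → 155 → 251 → 134 → 92 → 737 → 713 → 371 → 371  (repeats 371)
213: 213 → 36 → 243 → 99 → 1458 → 702 → 351 → 153 → 153  (repeats 153)
214: 214 → 73 → 370 → 370  (repeats 370)
215: 215 → 134 → 92 → 737 → 713 → 371 → 371  (repeats 371)
216: 216 → 225 → 141 → 66 → 432 → 99 → 1458 → 702 → 351 → 153 → 153  (repeats 153)
3-happy: 211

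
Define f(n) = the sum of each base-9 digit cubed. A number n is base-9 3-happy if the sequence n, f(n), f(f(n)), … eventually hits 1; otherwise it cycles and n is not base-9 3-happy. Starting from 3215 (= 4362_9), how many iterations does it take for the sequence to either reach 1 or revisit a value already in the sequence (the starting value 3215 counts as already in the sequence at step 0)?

3215 = (4,3,6,2)_9 → 4³ + 3³ + 6³ + 2³ = 64 + 27 + 216 + 8 = 315
315 = (3,8,0)_9 → 3³ + 8³ + 0³ = 27 + 512 + 0 = 539
539 = (6,5,8)_9 → 6³ + 5³ + 8³ = 216 + 125 + 512 = 853
853 = (1,1,4,7)_9 → 1³ + 1³ + 4³ + 7³ = 1 + 1 + 64 + 343 = 409
409 = (5,0,4)_9 → 5³ + 0³ + 4³ = 125 + 0 + 64 = 189
189 = (2,3,0)_9 → 2³ + 3³ + 0³ = 8 + 27 + 0 = 35
35 = (3,8)_9 → 3³ + 8³ = 27 + 512 = 539  — 539 repeats.
That took 7 steps.

7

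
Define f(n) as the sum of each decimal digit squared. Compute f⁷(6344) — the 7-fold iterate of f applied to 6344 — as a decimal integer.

6344 → 6² + 3² + 4² + 4² = 77
77 → 7² + 7² = 98
98 → 9² + 8² = 145
145 → 1² + 4² + 5² = 42
42 → 4² + 2² = 20
20 → 2² + 0² = 4
4 → 4² = 16

16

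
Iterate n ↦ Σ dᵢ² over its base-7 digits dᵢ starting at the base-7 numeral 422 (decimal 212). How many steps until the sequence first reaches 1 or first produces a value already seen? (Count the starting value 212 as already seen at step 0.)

212 = (4,2,2)_7 → 24
24 = (3,3)_7 → 18
18 = (2,4)_7 → 20
20 = (2,6)_7 → 40
40 = (5,5)_7 → 50
50 = (1,0,1)_7 → 2
2 = (2)_7 → 4
4 = (4)_7 → 16
16 = (2,2)_7 → 8
8 = (1,1)_7 → 2  — 2 repeats.
That took 10 steps.

10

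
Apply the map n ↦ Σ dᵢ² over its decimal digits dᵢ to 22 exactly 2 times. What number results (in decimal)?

64

22 → 2² + 2² = 8
8 → 8² = 64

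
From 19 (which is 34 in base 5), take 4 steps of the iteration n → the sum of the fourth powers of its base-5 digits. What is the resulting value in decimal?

19 = (3,4)_5 → 3⁴ + 4⁴ = 337
337 = (2,3,2,2)_5 → 2⁴ + 3⁴ + 2⁴ + 2⁴ = 129
129 = (1,0,0,4)_5 → 1⁴ + 0⁴ + 0⁴ + 4⁴ = 257
257 = (2,0,1,2)_5 → 2⁴ + 0⁴ + 1⁴ + 2⁴ = 33

33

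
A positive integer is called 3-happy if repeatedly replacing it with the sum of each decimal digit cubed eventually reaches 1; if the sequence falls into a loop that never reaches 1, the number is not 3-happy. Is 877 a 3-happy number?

877 → 8³ + 7³ + 7³ = 1198
1198 → 1³ + 1³ + 9³ + 8³ = 1243
1243 → 1³ + 2³ + 4³ + 3³ = 100
100 → 1³ + 0³ + 0³ = 1  — reached 1.

3-happy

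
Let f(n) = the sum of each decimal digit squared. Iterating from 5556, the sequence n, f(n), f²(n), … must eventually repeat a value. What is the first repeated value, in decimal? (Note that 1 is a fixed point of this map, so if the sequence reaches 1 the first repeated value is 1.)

37

5556 → 5² + 5² + 5² + 6² = 25 + 25 + 25 + 36 = 111
111 → 1² + 1² + 1² = 1 + 1 + 1 = 3
3 → 3² = 9
9 → 9² = 81
81 → 8² + 1² = 64 + 1 = 65
65 → 6² + 5² = 36 + 25 = 61
61 → 6² + 1² = 36 + 1 = 37
37 → 3² + 7² = 9 + 49 = 58
58 → 5² + 8² = 25 + 64 = 89
89 → 8² + 9² = 64 + 81 = 145
145 → 1² + 4² + 5² = 1 + 16 + 25 = 42
42 → 4² + 2² = 16 + 4 = 20
20 → 2² + 0² = 4 + 0 = 4
4 → 4² = 16
16 → 1² + 6² = 1 + 36 = 37  — 37 already appeared earlier.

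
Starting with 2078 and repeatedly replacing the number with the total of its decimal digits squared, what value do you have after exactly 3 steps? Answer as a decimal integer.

2078 → 2² + 0² + 7² + 8² = 4 + 0 + 49 + 64 = 117
117 → 1² + 1² + 7² = 1 + 1 + 49 = 51
51 → 5² + 1² = 25 + 1 = 26

26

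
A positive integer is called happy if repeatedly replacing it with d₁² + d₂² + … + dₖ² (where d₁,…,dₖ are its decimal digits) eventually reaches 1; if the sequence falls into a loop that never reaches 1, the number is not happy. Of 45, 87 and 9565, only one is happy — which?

45: 45 → 41 → 17 → 50 → 25 → 29 → 85 → 89 → 145 → 42 → 20 → 4 → 16 → 37 → 58 → 89  — repeats 89 (not happy)
87: 87 → 113 → 11 → 2 → 4 → 16 → 37 → 58 → 89 → 145 → 42 → 20 → 4  — repeats 4 (not happy)
9565: 9565 → 167 → 86 → 100 → 1  — reaches 1 (happy)

9565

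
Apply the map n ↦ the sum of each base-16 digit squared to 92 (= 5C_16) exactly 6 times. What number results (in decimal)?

13

92 = (5,12)_16 → 5² + 12² = 169
169 = (10,9)_16 → 10² + 9² = 181
181 = (11,5)_16 → 11² + 5² = 146
146 = (9,2)_16 → 9² + 2² = 85
85 = (5,5)_16 → 5² + 5² = 50
50 = (3,2)_16 → 3² + 2² = 13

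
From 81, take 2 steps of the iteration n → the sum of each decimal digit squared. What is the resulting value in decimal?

61

81 → 8² + 1² = 64 + 1 = 65
65 → 6² + 5² = 36 + 25 = 61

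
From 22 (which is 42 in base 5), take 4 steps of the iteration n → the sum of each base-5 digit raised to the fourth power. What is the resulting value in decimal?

22 = (4,2)_5 → 4⁴ + 2⁴ = 256 + 16 = 272
272 = (2,0,4,2)_5 → 2⁴ + 0⁴ + 4⁴ + 2⁴ = 16 + 0 + 256 + 16 = 288
288 = (2,1,2,3)_5 → 2⁴ + 1⁴ + 2⁴ + 3⁴ = 16 + 1 + 16 + 81 = 114
114 = (4,2,4)_5 → 4⁴ + 2⁴ + 4⁴ = 256 + 16 + 256 = 528

528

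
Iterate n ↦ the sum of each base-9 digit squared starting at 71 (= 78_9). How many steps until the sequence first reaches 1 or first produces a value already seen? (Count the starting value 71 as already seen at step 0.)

71 = (7,8)_9 → 7² + 8² = 113
113 = (1,3,5)_9 → 1² + 3² + 5² = 35
35 = (3,8)_9 → 3² + 8² = 73
73 = (8,1)_9 → 8² + 1² = 65
65 = (7,2)_9 → 7² + 2² = 53
53 = (5,8)_9 → 5² + 8² = 89
89 = (1,0,8)_9 → 1² + 0² + 8² = 65  — 65 repeats.
That took 7 steps.

7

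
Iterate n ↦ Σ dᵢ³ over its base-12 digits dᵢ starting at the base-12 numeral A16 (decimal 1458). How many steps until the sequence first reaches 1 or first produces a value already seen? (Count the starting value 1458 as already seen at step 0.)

1458 = (10,1,6)_12 → 10³ + 1³ + 6³ = 1000 + 1 + 216 = 1217
1217 = (8,5,5)_12 → 8³ + 5³ + 5³ = 512 + 125 + 125 = 762
762 = (5,3,6)_12 → 5³ + 3³ + 6³ = 125 + 27 + 216 = 368
368 = (2,6,8)_12 → 2³ + 6³ + 8³ = 8 + 216 + 512 = 736
736 = (5,1,4)_12 → 5³ + 1³ + 4³ = 125 + 1 + 64 = 190
190 = (1,3,10)_12 → 1³ + 3³ + 10³ = 1 + 27 + 1000 = 1028
1028 = (7,1,8)_12 → 7³ + 1³ + 8³ = 343 + 1 + 512 = 856
856 = (5,11,4)_12 → 5³ + 11³ + 4³ = 125 + 1331 + 64 = 1520
1520 = (10,6,8)_12 → 10³ + 6³ + 8³ = 1000 + 216 + 512 = 1728
1728 = (1,0,0,0)_12 → 1³ + 0³ + 0³ + 0³ = 1 + 0 + 0 + 0 = 1  — reached 1.
That took 10 steps.

10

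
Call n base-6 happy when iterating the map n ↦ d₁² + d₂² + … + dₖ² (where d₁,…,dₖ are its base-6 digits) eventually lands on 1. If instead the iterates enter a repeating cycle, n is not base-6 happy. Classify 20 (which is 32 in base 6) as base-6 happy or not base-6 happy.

not base-6 happy

20 = (3,2)_6 → 3² + 2² = 13
13 = (2,1)_6 → 2² + 1² = 5
5 = (5)_6 → 5² = 25
25 = (4,1)_6 → 4² + 1² = 17
17 = (2,5)_6 → 2² + 5² = 29
29 = (4,5)_6 → 4² + 5² = 41
41 = (1,0,5)_6 → 1² + 0² + 5² = 26
26 = (4,2)_6 → 4² + 2² = 20  — 20 already seen; the sequence cycles without reaching 1.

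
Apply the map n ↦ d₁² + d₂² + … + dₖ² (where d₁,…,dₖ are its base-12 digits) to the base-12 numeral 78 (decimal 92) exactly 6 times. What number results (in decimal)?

92 = (7,8)_12 → 7² + 8² = 49 + 64 = 113
113 = (9,5)_12 → 9² + 5² = 81 + 25 = 106
106 = (8,10)_12 → 8² + 10² = 64 + 100 = 164
164 = (1,1,8)_12 → 1² + 1² + 8² = 1 + 1 + 64 = 66
66 = (5,6)_12 → 5² + 6² = 25 + 36 = 61
61 = (5,1)_12 → 5² + 1² = 25 + 1 = 26

26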